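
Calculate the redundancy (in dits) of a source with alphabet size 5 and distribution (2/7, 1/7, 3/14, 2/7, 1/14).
0.0421 dits

Redundancy measures how far a source is from maximum entropy:
R = H_max - H(X)

Maximum entropy for 5 symbols: H_max = log_10(5) = 0.6990 dits
Actual entropy: H(X) = 0.6568 dits
Redundancy: R = 0.6990 - 0.6568 = 0.0421 dits

This redundancy represents potential for compression: the source could be compressed by 0.0421 dits per symbol.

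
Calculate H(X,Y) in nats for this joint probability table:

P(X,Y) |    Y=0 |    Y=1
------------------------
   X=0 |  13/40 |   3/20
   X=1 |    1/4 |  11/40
1.3514 nats

Joint entropy is H(X,Y) = -Σ_{x,y} p(x,y) log p(x,y).

Summing over all non-zero entries:
H(X,Y) = -[13/40·log_e(13/40) + 3/20·log_e(3/20) + 1/4·log_e(1/4) + 11/40·log_e(11/40)]
H(X,Y) = 1.3514 nats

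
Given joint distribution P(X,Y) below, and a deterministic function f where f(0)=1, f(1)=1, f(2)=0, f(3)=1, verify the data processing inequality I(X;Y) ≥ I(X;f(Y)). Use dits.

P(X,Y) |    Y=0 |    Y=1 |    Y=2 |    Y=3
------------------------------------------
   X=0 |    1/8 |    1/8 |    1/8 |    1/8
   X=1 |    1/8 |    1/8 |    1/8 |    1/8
I(X;Y) = 0.0000, I(X;f(Y)) = 0.0000, inequality holds: 0.0000 ≥ 0.0000

Data Processing Inequality: For any Markov chain X → Y → Z, we have I(X;Y) ≥ I(X;Z).

Here Z = f(Y) is a deterministic function of Y, forming X → Y → Z.

Original I(X;Y) = 0.0000 dits

After applying f:
P(X,Z) where Z=f(Y):
- P(X,Z=0) = P(X,Y=2)
- P(X,Z=1) = P(X,Y=0) + P(X,Y=1) + P(X,Y=3)

I(X;Z) = I(X;f(Y)) = 0.0000 dits

Verification: 0.0000 ≥ 0.0000 ✓

Information cannot be created by processing; the function f can only lose information about X.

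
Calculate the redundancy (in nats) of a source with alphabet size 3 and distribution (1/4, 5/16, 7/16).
0.0269 nats

Redundancy measures how far a source is from maximum entropy:
R = H_max - H(X)

Maximum entropy for 3 symbols: H_max = log_e(3) = 1.0986 nats
Actual entropy: H(X) = 1.0717 nats
Redundancy: R = 1.0986 - 1.0717 = 0.0269 nats

This redundancy represents potential for compression: the source could be compressed by 0.0269 nats per symbol.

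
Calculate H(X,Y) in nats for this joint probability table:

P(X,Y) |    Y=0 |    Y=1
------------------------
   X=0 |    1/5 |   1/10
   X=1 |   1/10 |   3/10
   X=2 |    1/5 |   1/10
1.6957 nats

Joint entropy is H(X,Y) = -Σ_{x,y} p(x,y) log p(x,y).

Summing over all non-zero entries:
H(X,Y) = -[1/5·log_e(1/5) + 1/10·log_e(1/10) + 1/10·log_e(1/10) + 3/10·log_e(3/10) + 1/5·log_e(1/5) + 1/10·log_e(1/10)]
H(X,Y) = 1.6957 nats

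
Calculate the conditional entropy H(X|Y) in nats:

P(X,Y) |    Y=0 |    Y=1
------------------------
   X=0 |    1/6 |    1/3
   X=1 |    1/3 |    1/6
0.6365 nats

Using the chain rule: H(X|Y) = H(X,Y) - H(Y)

First, compute H(X,Y) = 1.3297 nats

Marginal P(Y) = (1/2, 1/2)
H(Y) = 0.6931 nats

H(X|Y) = H(X,Y) - H(Y) = 1.3297 - 0.6931 = 0.6365 nats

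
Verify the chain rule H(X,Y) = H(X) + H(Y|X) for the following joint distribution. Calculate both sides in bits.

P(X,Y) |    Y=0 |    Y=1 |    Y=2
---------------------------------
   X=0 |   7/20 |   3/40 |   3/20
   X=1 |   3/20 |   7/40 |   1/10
H(X,Y) = 2.4037, H(X) = 0.9837, H(Y|X) = 1.4200 (all in bits)

Chain rule: H(X,Y) = H(X) + H(Y|X)

Left side — joint entropy directly:
H(X,Y) = -Σ p(x,y) log p(x,y) = 2.4037 bits

Right side — compute H(Y|X) from the conditional distributions:
P(X) = (23/40, 17/40), so H(X) = 0.9837 bits
H(Y|X) = Σ_x P(X=x) · H(Y|X=x):
  P(Y|X=0) = (14/23, 3/23, 6/23), H(Y|X=0) = 1.3250, weight P(X=0) = 23/40
  P(Y|X=1) = (6/17, 7/17, 4/17), H(Y|X=1) = 1.5486, weight P(X=1) = 17/40
H(Y|X) = 1.4200 bits

H(X) + H(Y|X) = 0.9837 + 1.4200 = 2.4037 bits

Both sides equal 2.4037 bits. ✓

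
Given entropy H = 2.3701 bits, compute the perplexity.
5.1698

Perplexity is 2^H (or exp(H) for natural log).

H = 2.3701 bits
Perplexity = 2^2.3701 = 5.1698

Interpretation: The model's uncertainty is equivalent to choosing uniformly among 5.2 options.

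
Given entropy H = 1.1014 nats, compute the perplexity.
3.0084

Perplexity is e^H (or exp(H) for natural log).

H = 1.1014 nats
Perplexity = e^1.1014 = 3.0084

Interpretation: The model's uncertainty is equivalent to choosing uniformly among 3.0 options.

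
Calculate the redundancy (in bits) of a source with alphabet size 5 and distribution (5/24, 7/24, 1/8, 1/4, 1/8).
0.0820 bits

Redundancy measures how far a source is from maximum entropy:
R = H_max - H(X)

Maximum entropy for 5 symbols: H_max = log_2(5) = 2.3219 bits
Actual entropy: H(X) = 2.2399 bits
Redundancy: R = 2.3219 - 2.2399 = 0.0820 bits

This redundancy represents potential for compression: the source could be compressed by 0.0820 bits per symbol.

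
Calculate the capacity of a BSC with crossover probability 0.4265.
0.0156 bits

For a binary symmetric channel (BSC) with error probability p:
Capacity C = 1 - H(p) bits per symbol

where H(p) = -p log₂(p) - (1-p) log₂(1-p) is the binary entropy function.

H(0.4265) = 0.9844 bits
C = 1 - 0.9844 = 0.0156 bits per symbol

This means we can reliably transmit up to 0.0156 bits of information per channel use.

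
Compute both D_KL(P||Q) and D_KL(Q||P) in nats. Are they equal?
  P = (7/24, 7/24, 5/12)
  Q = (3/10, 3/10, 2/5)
D_KL(P||Q) = 0.0006, D_KL(Q||P) = 0.0006

KL divergence is not symmetric: D_KL(P||Q) ≠ D_KL(Q||P) in general.

D_KL(P||Q) = 0.0006 nats
D_KL(Q||P) = 0.0006 nats

In this case they happen to be equal (to 4 decimal places).

This asymmetry is why KL divergence is not a true distance metric.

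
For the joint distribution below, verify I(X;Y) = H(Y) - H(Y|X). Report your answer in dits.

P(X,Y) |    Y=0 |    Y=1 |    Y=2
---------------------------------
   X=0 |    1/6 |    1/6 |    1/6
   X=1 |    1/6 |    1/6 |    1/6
I(X;Y) = 0.0000 dits

Mutual information has multiple equivalent forms:
- I(X;Y) = H(X) - H(X|Y)
- I(X;Y) = H(Y) - H(Y|X)
- I(X;Y) = H(X) + H(Y) - H(X,Y)

Computing all quantities:
H(X) = 0.3010, H(Y) = 0.4771, H(X,Y) = 0.7782
H(X|Y) = 0.3010, H(Y|X) = 0.4771

Verification:
H(X) - H(X|Y) = 0.3010 - 0.3010 = 0.0000
H(Y) - H(Y|X) = 0.4771 - 0.4771 = 0.0000
H(X) + H(Y) - H(X,Y) = 0.3010 + 0.4771 - 0.7782 = 0.0000

All forms give I(X;Y) = 0.0000 dits. ✓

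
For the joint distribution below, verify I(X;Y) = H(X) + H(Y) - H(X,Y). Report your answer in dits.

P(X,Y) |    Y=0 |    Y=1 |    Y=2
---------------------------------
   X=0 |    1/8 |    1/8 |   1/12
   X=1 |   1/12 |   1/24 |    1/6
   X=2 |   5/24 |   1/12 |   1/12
I(X;Y) = 0.0282 dits

Mutual information has multiple equivalent forms:
- I(X;Y) = H(X) - H(X|Y)
- I(X;Y) = H(Y) - H(Y|X)
- I(X;Y) = H(X) + H(Y) - H(X,Y)

Computing all quantities:
H(X) = 0.4749, H(Y) = 0.4680, H(X,Y) = 0.9146
H(X|Y) = 0.4466, H(Y|X) = 0.4398

Verification:
H(X) - H(X|Y) = 0.4749 - 0.4466 = 0.0282
H(Y) - H(Y|X) = 0.4680 - 0.4398 = 0.0282
H(X) + H(Y) - H(X,Y) = 0.4749 + 0.4680 - 0.9146 = 0.0282

All forms give I(X;Y) = 0.0282 dits. ✓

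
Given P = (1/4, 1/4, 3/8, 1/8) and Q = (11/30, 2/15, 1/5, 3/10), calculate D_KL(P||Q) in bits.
0.2708 bits

KL divergence: D_KL(P||Q) = Σ p(x) log(p(x)/q(x))

Computing term by term:
  x=0: 1/4 × log_2[(1/4)/(11/30)] = 1/4 × -0.5525 = -0.1381
  x=1: 1/4 × log_2[(1/4)/(2/15)] = 1/4 × 0.9069 = 0.2267
  x=2: 3/8 × log_2[(3/8)/(1/5)] = 3/8 × 0.9069 = 0.3401
  x=3: 1/8 × log_2[(1/8)/(3/10)] = 1/8 × -1.2630 = -0.1579

D_KL(P||Q) = 0.2708 bits

Note: KL divergence is always non-negative and equals 0 iff P = Q.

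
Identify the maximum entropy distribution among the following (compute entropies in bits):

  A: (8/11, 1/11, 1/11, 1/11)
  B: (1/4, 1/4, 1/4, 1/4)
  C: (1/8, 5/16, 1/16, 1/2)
B

For a discrete distribution over n outcomes, entropy is maximized by the uniform distribution.

Computing entropies:
H(A) = 1.2776 bits
H(B) = 2.0000 bits
H(C) = 1.6494 bits

The uniform distribution (where all probabilities equal 1/4) achieves the maximum entropy of log_2(4) = 2.0000 bits.

Distribution B has the highest entropy.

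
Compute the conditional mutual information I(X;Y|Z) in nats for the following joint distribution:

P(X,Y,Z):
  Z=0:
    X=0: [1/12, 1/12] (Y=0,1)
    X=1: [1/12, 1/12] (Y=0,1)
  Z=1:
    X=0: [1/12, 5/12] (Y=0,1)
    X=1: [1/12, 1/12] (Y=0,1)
0.0341 nats

Conditional mutual information: I(X;Y|Z) = H(X|Z) + H(Y|Z) - H(X,Y|Z)

H(Z) = 0.6365
H(X,Z) = 1.2425 → H(X|Z) = 0.6059
H(Y,Z) = 1.2425 → H(Y|Z) = 0.6059
H(X,Y,Z) = 1.8143 → H(X,Y|Z) = 1.1778

I(X;Y|Z) = 0.6059 + 0.6059 - 1.1778 = 0.0341 nats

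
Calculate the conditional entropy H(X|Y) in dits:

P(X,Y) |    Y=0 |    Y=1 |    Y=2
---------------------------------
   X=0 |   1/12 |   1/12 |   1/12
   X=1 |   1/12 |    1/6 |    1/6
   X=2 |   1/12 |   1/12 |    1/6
0.4607 dits

Using the chain rule: H(X|Y) = H(X,Y) - H(Y)

First, compute H(X,Y) = 0.9287 dits

Marginal P(Y) = (1/4, 1/3, 5/12)
H(Y) = 0.4680 dits

H(X|Y) = H(X,Y) - H(Y) = 0.9287 - 0.4680 = 0.4607 dits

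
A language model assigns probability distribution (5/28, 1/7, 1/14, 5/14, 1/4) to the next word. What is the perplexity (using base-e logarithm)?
4.4301

Perplexity is e^H (or exp(H) for natural log).

First, H = -Σ p log p = 1.4884 nats
Perplexity = e^1.4884 = 4.4301

Interpretation: The model's uncertainty is equivalent to choosing uniformly among 4.4 options.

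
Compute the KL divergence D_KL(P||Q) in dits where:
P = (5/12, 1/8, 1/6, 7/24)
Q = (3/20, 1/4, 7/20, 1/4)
0.1131 dits

KL divergence: D_KL(P||Q) = Σ p(x) log(p(x)/q(x))

Computing term by term:
  x=0: 5/12 × log_10[(5/12)/(3/20)] = 5/12 × 0.4437 = 0.1849
  x=1: 1/8 × log_10[(1/8)/(1/4)] = 1/8 × -0.3010 = -0.0376
  x=2: 1/6 × log_10[(1/6)/(7/20)] = 1/6 × -0.3222 = -0.0537
  x=3: 7/24 × log_10[(7/24)/(1/4)] = 7/24 × 0.0669 = 0.0195

D_KL(P||Q) = 0.1131 dits

Note: KL divergence is always non-negative and equals 0 iff P = Q.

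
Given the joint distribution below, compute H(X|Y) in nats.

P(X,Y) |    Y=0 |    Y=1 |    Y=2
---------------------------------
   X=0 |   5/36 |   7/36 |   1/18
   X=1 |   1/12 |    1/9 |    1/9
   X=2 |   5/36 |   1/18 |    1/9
1.0360 nats

Using the chain rule: H(X|Y) = H(X,Y) - H(Y)

First, compute H(X,Y) = 2.1274 nats

Marginal P(Y) = (13/36, 13/36, 5/18)
H(Y) = 1.0914 nats

H(X|Y) = H(X,Y) - H(Y) = 2.1274 - 1.0914 = 1.0360 nats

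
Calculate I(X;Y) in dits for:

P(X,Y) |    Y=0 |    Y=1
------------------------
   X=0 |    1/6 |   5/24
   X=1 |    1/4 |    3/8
0.0004 dits

Mutual information: I(X;Y) = H(X) + H(Y) - H(X,Y)

Marginals:
P(X) = (3/8, 5/8), H(X) = 0.2873 dits
P(Y) = (5/12, 7/12), H(Y) = 0.2950 dits

Joint entropy: H(X,Y) = 0.5819 dits

I(X;Y) = 0.2873 + 0.2950 - 0.5819 = 0.0004 dits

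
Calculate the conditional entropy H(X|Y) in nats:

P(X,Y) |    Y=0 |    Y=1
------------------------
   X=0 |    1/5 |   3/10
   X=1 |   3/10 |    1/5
0.6730 nats

Using the chain rule: H(X|Y) = H(X,Y) - H(Y)

First, compute H(X,Y) = 1.3662 nats

Marginal P(Y) = (1/2, 1/2)
H(Y) = 0.6931 nats

H(X|Y) = H(X,Y) - H(Y) = 1.3662 - 0.6931 = 0.6730 nats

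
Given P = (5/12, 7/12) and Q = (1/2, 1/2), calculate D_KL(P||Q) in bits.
0.0201 bits

KL divergence: D_KL(P||Q) = Σ p(x) log(p(x)/q(x))

Computing term by term:
  x=0: 5/12 × log_2[(5/12)/(1/2)] = 5/12 × -0.2630 = -0.1096
  x=1: 7/12 × log_2[(7/12)/(1/2)] = 7/12 × 0.2224 = 0.1297

D_KL(P||Q) = 0.0201 bits

Note: KL divergence is always non-negative and equals 0 iff P = Q.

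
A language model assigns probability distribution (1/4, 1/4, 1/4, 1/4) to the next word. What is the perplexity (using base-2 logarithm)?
4.0000

Perplexity is 2^H (or exp(H) for natural log).

First, H = -Σ p log p = 2.0000 bits
Perplexity = 2^2.0000 = 4.0000

Interpretation: The model's uncertainty is equivalent to choosing uniformly among 4.0 options.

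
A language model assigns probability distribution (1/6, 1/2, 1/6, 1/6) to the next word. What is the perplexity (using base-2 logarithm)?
3.4641

Perplexity is 2^H (or exp(H) for natural log).

First, H = -Σ p log p = 1.7925 bits
Perplexity = 2^1.7925 = 3.4641

Interpretation: The model's uncertainty is equivalent to choosing uniformly among 3.5 options.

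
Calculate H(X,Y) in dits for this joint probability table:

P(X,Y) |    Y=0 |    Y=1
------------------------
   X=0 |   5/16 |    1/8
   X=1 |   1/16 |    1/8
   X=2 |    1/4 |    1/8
0.7223 dits

Joint entropy is H(X,Y) = -Σ_{x,y} p(x,y) log p(x,y).

Summing over all non-zero entries:
H(X,Y) = -[5/16·log_10(5/16) + 1/8·log_10(1/8) + 1/16·log_10(1/16) + 1/8·log_10(1/8) + 1/4·log_10(1/4) + 1/8·log_10(1/8)]
H(X,Y) = 0.7223 dits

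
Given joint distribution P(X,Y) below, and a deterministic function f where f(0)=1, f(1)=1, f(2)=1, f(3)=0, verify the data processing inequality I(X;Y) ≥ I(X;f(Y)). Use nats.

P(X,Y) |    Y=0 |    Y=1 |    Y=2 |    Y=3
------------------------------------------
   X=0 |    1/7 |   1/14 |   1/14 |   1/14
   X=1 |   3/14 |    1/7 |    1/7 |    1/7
I(X;Y) = 0.0022, I(X;f(Y)) = 0.0003, inequality holds: 0.0022 ≥ 0.0003

Data Processing Inequality: For any Markov chain X → Y → Z, we have I(X;Y) ≥ I(X;Z).

Here Z = f(Y) is a deterministic function of Y, forming X → Y → Z.

Original I(X;Y) = 0.0022 nats

After applying f:
P(X,Z) where Z=f(Y):
- P(X,Z=0) = P(X,Y=3)
- P(X,Z=1) = P(X,Y=0) + P(X,Y=1) + P(X,Y=2)

I(X;Z) = I(X;f(Y)) = 0.0003 nats

Verification: 0.0022 ≥ 0.0003 ✓

Information cannot be created by processing; the function f can only lose information about X.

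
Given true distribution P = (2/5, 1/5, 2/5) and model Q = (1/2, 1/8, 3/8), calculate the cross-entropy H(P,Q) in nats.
1.0855 nats

Cross-entropy: H(P,Q) = -Σ p(x) log q(x)

Alternatively: H(P,Q) = H(P) + D_KL(P||Q)
H(P) = 1.0549 nats
D_KL(P||Q) = 0.0306 nats

H(P,Q) = 1.0549 + 0.0306 = 1.0855 nats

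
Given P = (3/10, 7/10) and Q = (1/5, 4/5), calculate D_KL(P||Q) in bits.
0.0406 bits

KL divergence: D_KL(P||Q) = Σ p(x) log(p(x)/q(x))

Computing term by term:
  x=0: 3/10 × log_2[(3/10)/(1/5)] = 3/10 × 0.5850 = 0.1755
  x=1: 7/10 × log_2[(7/10)/(4/5)] = 7/10 × -0.1926 = -0.1349

D_KL(P||Q) = 0.0406 bits

Note: KL divergence is always non-negative and equals 0 iff P = Q.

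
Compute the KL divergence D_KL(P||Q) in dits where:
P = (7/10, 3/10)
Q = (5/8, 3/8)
0.0054 dits

KL divergence: D_KL(P||Q) = Σ p(x) log(p(x)/q(x))

Computing term by term:
  x=0: 7/10 × log_10[(7/10)/(5/8)] = 7/10 × 0.0492 = 0.0345
  x=1: 3/10 × log_10[(3/10)/(3/8)] = 3/10 × -0.0969 = -0.0291

D_KL(P||Q) = 0.0054 dits

Note: KL divergence is always non-negative and equals 0 iff P = Q.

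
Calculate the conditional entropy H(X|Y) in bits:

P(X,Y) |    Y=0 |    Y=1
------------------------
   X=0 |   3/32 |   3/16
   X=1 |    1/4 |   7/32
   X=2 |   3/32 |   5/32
1.5025 bits

Using the chain rule: H(X|Y) = H(X,Y) - H(Y)

First, compute H(X,Y) = 2.4912 bits

Marginal P(Y) = (7/16, 9/16)
H(Y) = 0.9887 bits

H(X|Y) = H(X,Y) - H(Y) = 2.4912 - 0.9887 = 1.5025 bits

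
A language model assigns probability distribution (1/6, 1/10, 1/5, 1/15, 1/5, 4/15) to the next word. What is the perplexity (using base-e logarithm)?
5.5050

Perplexity is e^H (or exp(H) for natural log).

First, H = -Σ p log p = 1.7057 nats
Perplexity = e^1.7057 = 5.5050

Interpretation: The model's uncertainty is equivalent to choosing uniformly among 5.5 options.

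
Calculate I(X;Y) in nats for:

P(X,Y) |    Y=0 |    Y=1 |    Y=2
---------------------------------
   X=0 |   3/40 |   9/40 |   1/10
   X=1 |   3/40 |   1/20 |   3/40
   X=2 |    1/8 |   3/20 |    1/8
0.0319 nats

Mutual information: I(X;Y) = H(X) + H(Y) - H(X,Y)

Marginals:
P(X) = (2/5, 1/5, 2/5), H(X) = 1.0549 nats
P(Y) = (11/40, 17/40, 3/10), H(Y) = 1.0799 nats

Joint entropy: H(X,Y) = 2.1029 nats

I(X;Y) = 1.0549 + 1.0799 - 2.1029 = 0.0319 nats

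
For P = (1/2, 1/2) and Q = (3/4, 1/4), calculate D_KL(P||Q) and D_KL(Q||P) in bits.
D_KL(P||Q) = 0.2075, D_KL(Q||P) = 0.1887

KL divergence is not symmetric: D_KL(P||Q) ≠ D_KL(Q||P) in general.

D_KL(P||Q) = 0.2075 bits
D_KL(Q||P) = 0.1887 bits

No, they are not equal!

This asymmetry is why KL divergence is not a true distance metric.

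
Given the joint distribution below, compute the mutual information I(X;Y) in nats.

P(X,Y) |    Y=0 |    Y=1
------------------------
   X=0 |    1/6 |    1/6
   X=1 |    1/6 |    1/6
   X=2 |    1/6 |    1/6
0.0000 nats

Mutual information: I(X;Y) = H(X) + H(Y) - H(X,Y)

Marginals:
P(X) = (1/3, 1/3, 1/3), H(X) = 1.0986 nats
P(Y) = (1/2, 1/2), H(Y) = 0.6931 nats

Joint entropy: H(X,Y) = 1.7918 nats

I(X;Y) = 1.0986 + 0.6931 - 1.7918 = 0.0000 nats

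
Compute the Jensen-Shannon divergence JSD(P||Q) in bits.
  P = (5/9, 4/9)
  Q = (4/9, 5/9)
0.0089 bits

Jensen-Shannon divergence is:
JSD(P||Q) = 0.5 × D_KL(P||M) + 0.5 × D_KL(Q||M)
where M = 0.5 × (P + Q) is the mixture distribution.

M = 0.5 × (5/9, 4/9) + 0.5 × (4/9, 5/9) = (1/2, 1/2)

D_KL(P||M) = 0.0089 bits
D_KL(Q||M) = 0.0089 bits

JSD(P||Q) = 0.5 × 0.0089 + 0.5 × 0.0089 = 0.0089 bits

Unlike KL divergence, JSD is symmetric and bounded: 0 ≤ JSD ≤ log(2).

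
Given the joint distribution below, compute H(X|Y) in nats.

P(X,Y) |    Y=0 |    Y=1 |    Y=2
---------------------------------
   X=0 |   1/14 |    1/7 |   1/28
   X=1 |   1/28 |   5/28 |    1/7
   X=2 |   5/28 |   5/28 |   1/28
0.9898 nats

Using the chain rule: H(X|Y) = H(X,Y) - H(Y)

First, compute H(X,Y) = 2.0244 nats

Marginal P(Y) = (2/7, 1/2, 3/14)
H(Y) = 1.0346 nats

H(X|Y) = H(X,Y) - H(Y) = 2.0244 - 1.0346 = 0.9898 nats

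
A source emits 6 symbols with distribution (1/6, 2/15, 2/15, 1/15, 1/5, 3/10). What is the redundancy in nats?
0.0922 nats

Redundancy measures how far a source is from maximum entropy:
R = H_max - H(X)

Maximum entropy for 6 symbols: H_max = log_e(6) = 1.7918 nats
Actual entropy: H(X) = 1.6996 nats
Redundancy: R = 1.7918 - 1.6996 = 0.0922 nats

This redundancy represents potential for compression: the source could be compressed by 0.0922 nats per symbol.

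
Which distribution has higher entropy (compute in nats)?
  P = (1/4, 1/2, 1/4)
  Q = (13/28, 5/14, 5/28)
P

Computing entropies in nats:
H(P) = 1.0397
H(Q) = 1.0316

Distribution P has higher entropy.

Intuition: The distribution closer to uniform (more spread out) has higher entropy.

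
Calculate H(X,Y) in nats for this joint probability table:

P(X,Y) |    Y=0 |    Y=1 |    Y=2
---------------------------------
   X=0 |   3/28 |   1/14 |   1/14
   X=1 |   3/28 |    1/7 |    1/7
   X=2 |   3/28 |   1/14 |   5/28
2.1471 nats

Joint entropy is H(X,Y) = -Σ_{x,y} p(x,y) log p(x,y).

Summing over all non-zero entries:
H(X,Y) = -[3/28·log_e(3/28) + 1/14·log_e(1/14) + 1/14·log_e(1/14) + 3/28·log_e(3/28) + 1/7·log_e(1/7) + 1/7·log_e(1/7) + 3/28·log_e(3/28) + 1/14·log_e(1/14) + 5/28·log_e(5/28)]
H(X,Y) = 2.1471 nats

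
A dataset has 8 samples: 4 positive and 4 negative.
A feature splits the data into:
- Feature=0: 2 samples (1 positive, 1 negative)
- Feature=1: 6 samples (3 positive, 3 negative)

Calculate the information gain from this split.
0.0000 bits

Information Gain = H(Y) - H(Y|Feature)

Before split:
P(positive) = 4/8 = 0.5000
H(Y) = 1.0000 bits

After split:
Feature=0: H = 1.0000 bits (weight = 2/8)
Feature=1: H = 1.0000 bits (weight = 6/8)
H(Y|Feature) = (2/8)×1.0000 + (6/8)×1.0000 = 1.0000 bits

Information Gain = 1.0000 - 1.0000 = 0.0000 bits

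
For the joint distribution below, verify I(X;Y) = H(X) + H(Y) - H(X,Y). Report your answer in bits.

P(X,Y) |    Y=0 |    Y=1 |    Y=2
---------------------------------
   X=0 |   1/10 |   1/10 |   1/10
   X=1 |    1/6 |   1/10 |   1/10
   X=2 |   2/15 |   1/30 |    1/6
I(X;Y) = 0.0558 bits

Mutual information has multiple equivalent forms:
- I(X;Y) = H(X) - H(X|Y)
- I(X;Y) = H(Y) - H(Y|X)
- I(X;Y) = H(X) + H(Y) - H(X,Y)

Computing all quantities:
H(X) = 1.5801, H(Y) = 1.5494, H(X,Y) = 3.0738
H(X|Y) = 1.5244, H(Y|X) = 1.4936

Verification:
H(X) - H(X|Y) = 1.5801 - 1.5244 = 0.0558
H(Y) - H(Y|X) = 1.5494 - 1.4936 = 0.0558
H(X) + H(Y) - H(X,Y) = 1.5801 + 1.5494 - 3.0738 = 0.0558

All forms give I(X;Y) = 0.0558 bits. ✓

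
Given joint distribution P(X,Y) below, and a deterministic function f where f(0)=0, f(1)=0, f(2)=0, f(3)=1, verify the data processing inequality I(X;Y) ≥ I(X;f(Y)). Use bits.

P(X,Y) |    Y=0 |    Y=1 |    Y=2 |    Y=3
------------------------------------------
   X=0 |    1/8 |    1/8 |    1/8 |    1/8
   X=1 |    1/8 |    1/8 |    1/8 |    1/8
I(X;Y) = 0.0000, I(X;f(Y)) = 0.0000, inequality holds: 0.0000 ≥ 0.0000

Data Processing Inequality: For any Markov chain X → Y → Z, we have I(X;Y) ≥ I(X;Z).

Here Z = f(Y) is a deterministic function of Y, forming X → Y → Z.

Original I(X;Y) = 0.0000 bits

After applying f:
P(X,Z) where Z=f(Y):
- P(X,Z=0) = P(X,Y=0) + P(X,Y=1) + P(X,Y=2)
- P(X,Z=1) = P(X,Y=3)

I(X;Z) = I(X;f(Y)) = 0.0000 bits

Verification: 0.0000 ≥ 0.0000 ✓

Information cannot be created by processing; the function f can only lose information about X.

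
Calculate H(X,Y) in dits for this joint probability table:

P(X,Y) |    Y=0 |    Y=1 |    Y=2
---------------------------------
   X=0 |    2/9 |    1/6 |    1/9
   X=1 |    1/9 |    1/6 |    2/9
0.7618 dits

Joint entropy is H(X,Y) = -Σ_{x,y} p(x,y) log p(x,y).

Summing over all non-zero entries:
H(X,Y) = -[2/9·log_10(2/9) + 1/6·log_10(1/6) + 1/9·log_10(1/9) + 1/9·log_10(1/9) + 1/6·log_10(1/6) + 2/9·log_10(2/9)]
H(X,Y) = 0.7618 dits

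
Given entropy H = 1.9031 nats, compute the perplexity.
6.7067

Perplexity is e^H (or exp(H) for natural log).

H = 1.9031 nats
Perplexity = e^1.9031 = 6.7067

Interpretation: The model's uncertainty is equivalent to choosing uniformly among 6.7 options.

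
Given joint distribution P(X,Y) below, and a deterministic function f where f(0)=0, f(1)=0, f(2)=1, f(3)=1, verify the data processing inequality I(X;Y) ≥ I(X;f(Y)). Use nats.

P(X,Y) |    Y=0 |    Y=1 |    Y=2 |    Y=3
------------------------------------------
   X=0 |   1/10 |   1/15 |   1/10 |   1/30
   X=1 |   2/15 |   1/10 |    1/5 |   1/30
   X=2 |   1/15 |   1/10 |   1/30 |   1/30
I(X;Y) = 0.0404, I(X;f(Y)) = 0.0151, inequality holds: 0.0404 ≥ 0.0151

Data Processing Inequality: For any Markov chain X → Y → Z, we have I(X;Y) ≥ I(X;Z).

Here Z = f(Y) is a deterministic function of Y, forming X → Y → Z.

Original I(X;Y) = 0.0404 nats

After applying f:
P(X,Z) where Z=f(Y):
- P(X,Z=0) = P(X,Y=0) + P(X,Y=1)
- P(X,Z=1) = P(X,Y=2) + P(X,Y=3)

I(X;Z) = I(X;f(Y)) = 0.0151 nats

Verification: 0.0404 ≥ 0.0151 ✓

Information cannot be created by processing; the function f can only lose information about X.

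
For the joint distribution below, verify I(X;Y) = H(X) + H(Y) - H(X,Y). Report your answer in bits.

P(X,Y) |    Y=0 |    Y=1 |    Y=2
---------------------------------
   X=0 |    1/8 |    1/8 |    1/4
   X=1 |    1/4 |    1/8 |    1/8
I(X;Y) = 0.0613 bits

Mutual information has multiple equivalent forms:
- I(X;Y) = H(X) - H(X|Y)
- I(X;Y) = H(Y) - H(Y|X)
- I(X;Y) = H(X) + H(Y) - H(X,Y)

Computing all quantities:
H(X) = 1.0000, H(Y) = 1.5613, H(X,Y) = 2.5000
H(X|Y) = 0.9387, H(Y|X) = 1.5000

Verification:
H(X) - H(X|Y) = 1.0000 - 0.9387 = 0.0613
H(Y) - H(Y|X) = 1.5613 - 1.5000 = 0.0613
H(X) + H(Y) - H(X,Y) = 1.0000 + 1.5613 - 2.5000 = 0.0613

All forms give I(X;Y) = 0.0613 bits. ✓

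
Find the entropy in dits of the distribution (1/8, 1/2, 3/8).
0.4231 dits

Shannon entropy is H(X) = -Σ p(x) log p(x).

For P = (1/8, 1/2, 3/8):
H = -1/8 × log_10(1/8) -1/2 × log_10(1/2) -3/8 × log_10(3/8)
H = 0.4231 dits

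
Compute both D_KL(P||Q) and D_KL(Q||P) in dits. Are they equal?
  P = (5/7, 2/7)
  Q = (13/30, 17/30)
D_KL(P||Q) = 0.0701, D_KL(Q||P) = 0.0745

KL divergence is not symmetric: D_KL(P||Q) ≠ D_KL(Q||P) in general.

D_KL(P||Q) = 0.0701 dits
D_KL(Q||P) = 0.0745 dits

No, they are not equal!

This asymmetry is why KL divergence is not a true distance metric.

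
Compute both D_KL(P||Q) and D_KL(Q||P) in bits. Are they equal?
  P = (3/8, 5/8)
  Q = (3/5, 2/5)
D_KL(P||Q) = 0.1481, D_KL(Q||P) = 0.1493

KL divergence is not symmetric: D_KL(P||Q) ≠ D_KL(Q||P) in general.

D_KL(P||Q) = 0.1481 bits
D_KL(Q||P) = 0.1493 bits

No, they are not equal!

This asymmetry is why KL divergence is not a true distance metric.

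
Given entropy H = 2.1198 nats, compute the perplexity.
8.3295

Perplexity is e^H (or exp(H) for natural log).

H = 2.1198 nats
Perplexity = e^2.1198 = 8.3295

Interpretation: The model's uncertainty is equivalent to choosing uniformly among 8.3 options.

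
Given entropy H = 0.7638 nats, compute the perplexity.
2.1464

Perplexity is e^H (or exp(H) for natural log).

H = 0.7638 nats
Perplexity = e^0.7638 = 2.1464

Interpretation: The model's uncertainty is equivalent to choosing uniformly among 2.1 options.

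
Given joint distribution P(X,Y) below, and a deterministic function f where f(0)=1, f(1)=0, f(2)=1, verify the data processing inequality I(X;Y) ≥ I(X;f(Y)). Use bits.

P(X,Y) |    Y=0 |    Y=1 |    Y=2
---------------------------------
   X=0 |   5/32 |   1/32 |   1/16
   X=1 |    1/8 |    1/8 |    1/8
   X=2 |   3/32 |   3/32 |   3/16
I(X;Y) = 0.0797, I(X;f(Y)) = 0.0268, inequality holds: 0.0797 ≥ 0.0268

Data Processing Inequality: For any Markov chain X → Y → Z, we have I(X;Y) ≥ I(X;Z).

Here Z = f(Y) is a deterministic function of Y, forming X → Y → Z.

Original I(X;Y) = 0.0797 bits

After applying f:
P(X,Z) where Z=f(Y):
- P(X,Z=0) = P(X,Y=1)
- P(X,Z=1) = P(X,Y=0) + P(X,Y=2)

I(X;Z) = I(X;f(Y)) = 0.0268 bits

Verification: 0.0797 ≥ 0.0268 ✓

Information cannot be created by processing; the function f can only lose information about X.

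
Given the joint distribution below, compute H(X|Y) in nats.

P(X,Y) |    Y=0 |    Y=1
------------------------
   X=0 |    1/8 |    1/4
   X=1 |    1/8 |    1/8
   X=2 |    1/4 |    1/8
1.0397 nats

Using the chain rule: H(X|Y) = H(X,Y) - H(Y)

First, compute H(X,Y) = 1.7329 nats

Marginal P(Y) = (1/2, 1/2)
H(Y) = 0.6931 nats

H(X|Y) = H(X,Y) - H(Y) = 1.7329 - 0.6931 = 1.0397 nats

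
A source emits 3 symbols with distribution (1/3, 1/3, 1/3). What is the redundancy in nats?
0.0000 nats

Redundancy measures how far a source is from maximum entropy:
R = H_max - H(X)

Maximum entropy for 3 symbols: H_max = log_e(3) = 1.0986 nats
Actual entropy: H(X) = 1.0986 nats
Redundancy: R = 1.0986 - 1.0986 = 0.0000 nats

This redundancy represents potential for compression: the source could be compressed by 0.0000 nats per symbol.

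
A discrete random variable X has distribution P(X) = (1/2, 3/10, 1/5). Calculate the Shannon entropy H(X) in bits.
1.4855 bits

Shannon entropy is H(X) = -Σ p(x) log p(x).

For P = (1/2, 3/10, 1/5):
H = -1/2 × log_2(1/2) -3/10 × log_2(3/10) -1/5 × log_2(1/5)
H = 1.4855 bits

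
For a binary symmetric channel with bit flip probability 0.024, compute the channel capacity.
0.8367 bits

For a binary symmetric channel (BSC) with error probability p:
Capacity C = 1 - H(p) bits per symbol

where H(p) = -p log₂(p) - (1-p) log₂(1-p) is the binary entropy function.

H(0.024) = 0.1633 bits
C = 1 - 0.1633 = 0.8367 bits per symbol

This means we can reliably transmit up to 0.8367 bits of information per channel use.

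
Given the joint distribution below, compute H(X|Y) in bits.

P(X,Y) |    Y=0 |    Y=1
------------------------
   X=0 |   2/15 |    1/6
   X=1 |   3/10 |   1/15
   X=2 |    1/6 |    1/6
1.4907 bits

Using the chain rule: H(X|Y) = H(X,Y) - H(Y)

First, compute H(X,Y) = 2.4616 bits

Marginal P(Y) = (3/5, 2/5)
H(Y) = 0.9710 bits

H(X|Y) = H(X,Y) - H(Y) = 2.4616 - 0.9710 = 1.4907 bits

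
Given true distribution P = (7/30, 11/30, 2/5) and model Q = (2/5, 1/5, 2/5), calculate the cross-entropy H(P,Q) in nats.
1.1704 nats

Cross-entropy: H(P,Q) = -Σ p(x) log q(x)

Alternatively: H(P,Q) = H(P) + D_KL(P||Q)
H(P) = 1.0740 nats
D_KL(P||Q) = 0.0965 nats

H(P,Q) = 1.0740 + 0.0965 = 1.1704 nats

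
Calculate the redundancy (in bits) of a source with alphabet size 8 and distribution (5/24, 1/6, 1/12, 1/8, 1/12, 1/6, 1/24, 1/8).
0.1283 bits

Redundancy measures how far a source is from maximum entropy:
R = H_max - H(X)

Maximum entropy for 8 symbols: H_max = log_2(8) = 3.0000 bits
Actual entropy: H(X) = 2.8717 bits
Redundancy: R = 3.0000 - 2.8717 = 0.1283 bits

This redundancy represents potential for compression: the source could be compressed by 0.1283 bits per symbol.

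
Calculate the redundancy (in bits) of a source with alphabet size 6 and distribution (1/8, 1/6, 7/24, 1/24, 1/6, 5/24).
0.1673 bits

Redundancy measures how far a source is from maximum entropy:
R = H_max - H(X)

Maximum entropy for 6 symbols: H_max = log_2(6) = 2.5850 bits
Actual entropy: H(X) = 2.4176 bits
Redundancy: R = 2.5850 - 2.4176 = 0.1673 bits

This redundancy represents potential for compression: the source could be compressed by 0.1673 bits per symbol.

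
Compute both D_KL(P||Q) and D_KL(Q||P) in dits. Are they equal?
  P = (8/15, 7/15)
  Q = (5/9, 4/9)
D_KL(P||Q) = 0.0004, D_KL(Q||P) = 0.0004

KL divergence is not symmetric: D_KL(P||Q) ≠ D_KL(Q||P) in general.

D_KL(P||Q) = 0.0004 dits
D_KL(Q||P) = 0.0004 dits

In this case they happen to be equal (to 4 decimal places).

This asymmetry is why KL divergence is not a true distance metric.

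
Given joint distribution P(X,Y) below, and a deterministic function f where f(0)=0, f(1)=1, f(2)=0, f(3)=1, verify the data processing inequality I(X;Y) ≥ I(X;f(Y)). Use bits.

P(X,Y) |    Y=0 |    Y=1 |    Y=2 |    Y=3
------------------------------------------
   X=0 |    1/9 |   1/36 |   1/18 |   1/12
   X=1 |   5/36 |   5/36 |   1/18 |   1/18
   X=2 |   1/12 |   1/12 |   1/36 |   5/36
I(X;Y) = 0.0914, I(X;f(Y)) = 0.0331, inequality holds: 0.0914 ≥ 0.0331

Data Processing Inequality: For any Markov chain X → Y → Z, we have I(X;Y) ≥ I(X;Z).

Here Z = f(Y) is a deterministic function of Y, forming X → Y → Z.

Original I(X;Y) = 0.0914 bits

After applying f:
P(X,Z) where Z=f(Y):
- P(X,Z=0) = P(X,Y=0) + P(X,Y=2)
- P(X,Z=1) = P(X,Y=1) + P(X,Y=3)

I(X;Z) = I(X;f(Y)) = 0.0331 bits

Verification: 0.0914 ≥ 0.0331 ✓

Information cannot be created by processing; the function f can only lose information about X.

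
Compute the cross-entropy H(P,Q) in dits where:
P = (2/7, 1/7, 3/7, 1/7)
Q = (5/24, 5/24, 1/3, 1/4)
0.5824 dits

Cross-entropy: H(P,Q) = -Σ p(x) log q(x)

Alternatively: H(P,Q) = H(P) + D_KL(P||Q)
H(P) = 0.5546 dits
D_KL(P||Q) = 0.0278 dits

H(P,Q) = 0.5546 + 0.0278 = 0.5824 dits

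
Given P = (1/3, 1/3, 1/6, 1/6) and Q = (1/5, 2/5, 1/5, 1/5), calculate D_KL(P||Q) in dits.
0.0212 dits

KL divergence: D_KL(P||Q) = Σ p(x) log(p(x)/q(x))

Computing term by term:
  x=0: 1/3 × log_10[(1/3)/(1/5)] = 1/3 × 0.2218 = 0.0739
  x=1: 1/3 × log_10[(1/3)/(2/5)] = 1/3 × -0.0792 = -0.0264
  x=2: 1/6 × log_10[(1/6)/(1/5)] = 1/6 × -0.0792 = -0.0132
  x=3: 1/6 × log_10[(1/6)/(1/5)] = 1/6 × -0.0792 = -0.0132

D_KL(P||Q) = 0.0212 dits

Note: KL divergence is always non-negative and equals 0 iff P = Q.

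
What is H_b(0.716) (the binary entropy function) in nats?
0.5967 nats

The binary entropy function is:
H(p) = -p log(p) - (1-p) log(1-p)

H(0.716) = -0.716 × log_e(0.716) - 0.284 × log_e(0.284)
H(0.716) = 0.5967 nats

Note: Binary entropy is maximized at p=0.5 (H=1 bit) and minimized at p=0 or p=1 (H=0).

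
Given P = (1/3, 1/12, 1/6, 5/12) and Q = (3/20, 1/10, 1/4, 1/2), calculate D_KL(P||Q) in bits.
0.1550 bits

KL divergence: D_KL(P||Q) = Σ p(x) log(p(x)/q(x))

Computing term by term:
  x=0: 1/3 × log_2[(1/3)/(3/20)] = 1/3 × 1.1520 = 0.3840
  x=1: 1/12 × log_2[(1/12)/(1/10)] = 1/12 × -0.2630 = -0.0219
  x=2: 1/6 × log_2[(1/6)/(1/4)] = 1/6 × -0.5850 = -0.0975
  x=3: 5/12 × log_2[(5/12)/(1/2)] = 5/12 × -0.2630 = -0.1096

D_KL(P||Q) = 0.1550 bits

Note: KL divergence is always non-negative and equals 0 iff P = Q.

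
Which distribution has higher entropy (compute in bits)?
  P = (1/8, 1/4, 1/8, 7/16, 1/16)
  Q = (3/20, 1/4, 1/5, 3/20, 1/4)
Q

Computing entropies in bits:
H(P) = 2.0218
H(Q) = 2.2855

Distribution Q has higher entropy.

Intuition: The distribution closer to uniform (more spread out) has higher entropy.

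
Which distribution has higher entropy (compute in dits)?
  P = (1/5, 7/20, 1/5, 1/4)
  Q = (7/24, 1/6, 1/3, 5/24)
P

Computing entropies in dits:
H(P) = 0.5897
H(Q) = 0.5867

Distribution P has higher entropy.

Intuition: The distribution closer to uniform (more spread out) has higher entropy.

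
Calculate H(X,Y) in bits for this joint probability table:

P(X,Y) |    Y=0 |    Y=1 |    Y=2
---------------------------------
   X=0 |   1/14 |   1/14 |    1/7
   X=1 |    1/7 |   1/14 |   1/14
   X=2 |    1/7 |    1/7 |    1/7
3.0931 bits

Joint entropy is H(X,Y) = -Σ_{x,y} p(x,y) log p(x,y).

Summing over all non-zero entries:
H(X,Y) = -[1/14·log_2(1/14) + 1/14·log_2(1/14) + 1/7·log_2(1/7) + 1/7·log_2(1/7) + 1/14·log_2(1/14) + 1/14·log_2(1/14) + 1/7·log_2(1/7) + 1/7·log_2(1/7) + 1/7·log_2(1/7)]
H(X,Y) = 3.0931 bits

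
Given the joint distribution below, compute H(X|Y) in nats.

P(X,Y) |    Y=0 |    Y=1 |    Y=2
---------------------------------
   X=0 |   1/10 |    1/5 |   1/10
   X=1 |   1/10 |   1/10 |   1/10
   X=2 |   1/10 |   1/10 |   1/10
1.0751 nats

Using the chain rule: H(X|Y) = H(X,Y) - H(Y)

First, compute H(X,Y) = 2.1640 nats

Marginal P(Y) = (3/10, 2/5, 3/10)
H(Y) = 1.0889 nats

H(X|Y) = H(X,Y) - H(Y) = 2.1640 - 1.0889 = 1.0751 nats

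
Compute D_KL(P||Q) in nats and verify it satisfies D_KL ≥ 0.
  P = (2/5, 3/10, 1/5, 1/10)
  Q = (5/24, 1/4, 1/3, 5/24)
0.1401 nats

KL divergence satisfies the Gibbs inequality: D_KL(P||Q) ≥ 0 for all distributions P, Q.

D_KL(P||Q) = Σ p(x) log(p(x)/q(x))
Term by term:
  x=0: 2/5 × log_e[(2/5)/(5/24)] = 0.2609
  x=1: 3/10 × log_e[(3/10)/(1/4)] = 0.0547
  x=2: 1/5 × log_e[(1/5)/(1/3)] = -0.1022
  x=3: 1/10 × log_e[(1/10)/(5/24)] = -0.0734
D_KL(P||Q) = 0.1401 nats

D_KL(P||Q) = 0.1401 ≥ 0 ✓

This non-negativity is a fundamental property: relative entropy cannot be negative because it measures how different Q is from P.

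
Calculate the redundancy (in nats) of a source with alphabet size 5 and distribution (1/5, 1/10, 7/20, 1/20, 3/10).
0.1789 nats

Redundancy measures how far a source is from maximum entropy:
R = H_max - H(X)

Maximum entropy for 5 symbols: H_max = log_e(5) = 1.6094 nats
Actual entropy: H(X) = 1.4306 nats
Redundancy: R = 1.6094 - 1.4306 = 0.1789 nats

This redundancy represents potential for compression: the source could be compressed by 0.1789 nats per symbol.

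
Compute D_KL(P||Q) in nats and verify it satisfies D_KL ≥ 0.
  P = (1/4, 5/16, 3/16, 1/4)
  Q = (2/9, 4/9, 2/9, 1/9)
0.0903 nats

KL divergence satisfies the Gibbs inequality: D_KL(P||Q) ≥ 0 for all distributions P, Q.

D_KL(P||Q) = Σ p(x) log(p(x)/q(x))
Term by term:
  x=0: 1/4 × log_e[(1/4)/(2/9)] = 0.0294
  x=1: 5/16 × log_e[(5/16)/(4/9)] = -0.1101
  x=2: 3/16 × log_e[(3/16)/(2/9)] = -0.0319
  x=3: 1/4 × log_e[(1/4)/(1/9)] = 0.2027
D_KL(P||Q) = 0.0903 nats

D_KL(P||Q) = 0.0903 ≥ 0 ✓

This non-negativity is a fundamental property: relative entropy cannot be negative because it measures how different Q is from P.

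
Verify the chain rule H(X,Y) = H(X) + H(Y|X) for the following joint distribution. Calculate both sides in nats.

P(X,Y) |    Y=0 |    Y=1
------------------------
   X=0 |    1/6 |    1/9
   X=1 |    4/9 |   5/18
H(X,Y) = 1.2590, H(X) = 0.5908, H(Y|X) = 0.6681 (all in nats)

Chain rule: H(X,Y) = H(X) + H(Y|X)

Left side — joint entropy directly:
H(X,Y) = -Σ p(x,y) log p(x,y) = 1.2590 nats

Right side — compute H(Y|X) from the conditional distributions:
P(X) = (5/18, 13/18), so H(X) = 0.5908 nats
H(Y|X) = Σ_x P(X=x) · H(Y|X=x):
  P(Y|X=0) = (3/5, 2/5), H(Y|X=0) = 0.6730, weight P(X=0) = 5/18
  P(Y|X=1) = (8/13, 5/13), H(Y|X=1) = 0.6663, weight P(X=1) = 13/18
H(Y|X) = 0.6681 nats

H(X) + H(Y|X) = 0.5908 + 0.6681 = 1.2590 nats

Both sides equal 1.2590 nats. ✓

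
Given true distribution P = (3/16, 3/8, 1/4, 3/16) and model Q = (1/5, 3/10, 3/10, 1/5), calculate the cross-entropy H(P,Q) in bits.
1.9563 bits

Cross-entropy: H(P,Q) = -Σ p(x) log q(x)

Alternatively: H(P,Q) = H(P) + D_KL(P||Q)
H(P) = 1.9363 bits
D_KL(P||Q) = 0.0200 bits

H(P,Q) = 1.9363 + 0.0200 = 1.9563 bits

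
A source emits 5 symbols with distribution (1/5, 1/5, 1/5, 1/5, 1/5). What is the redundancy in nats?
0.0000 nats

Redundancy measures how far a source is from maximum entropy:
R = H_max - H(X)

Maximum entropy for 5 symbols: H_max = log_e(5) = 1.6094 nats
Actual entropy: H(X) = 1.6094 nats
Redundancy: R = 1.6094 - 1.6094 = 0.0000 nats

This redundancy represents potential for compression: the source could be compressed by 0.0000 nats per symbol.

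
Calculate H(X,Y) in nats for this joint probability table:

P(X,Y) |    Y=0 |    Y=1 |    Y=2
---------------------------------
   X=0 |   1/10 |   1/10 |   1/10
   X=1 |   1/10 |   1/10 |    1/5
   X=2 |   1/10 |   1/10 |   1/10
2.1640 nats

Joint entropy is H(X,Y) = -Σ_{x,y} p(x,y) log p(x,y).

Summing over all non-zero entries:
H(X,Y) = -[1/10·log_e(1/10) + 1/10·log_e(1/10) + 1/10·log_e(1/10) + 1/10·log_e(1/10) + 1/10·log_e(1/10) + 1/5·log_e(1/5) + 1/10·log_e(1/10) + 1/10·log_e(1/10) + 1/10·log_e(1/10)]
H(X,Y) = 2.1640 nats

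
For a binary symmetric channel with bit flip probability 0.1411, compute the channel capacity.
0.4129 bits

For a binary symmetric channel (BSC) with error probability p:
Capacity C = 1 - H(p) bits per symbol

where H(p) = -p log₂(p) - (1-p) log₂(1-p) is the binary entropy function.

H(0.1411) = 0.5871 bits
C = 1 - 0.5871 = 0.4129 bits per symbol

This means we can reliably transmit up to 0.4129 bits of information per channel use.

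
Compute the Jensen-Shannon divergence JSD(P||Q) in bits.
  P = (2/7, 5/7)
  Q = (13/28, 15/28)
0.0247 bits

Jensen-Shannon divergence is:
JSD(P||Q) = 0.5 × D_KL(P||M) + 0.5 × D_KL(Q||M)
where M = 0.5 × (P + Q) is the mixture distribution.

M = 0.5 × (2/7, 5/7) + 0.5 × (13/28, 15/28) = (3/8, 5/8)

D_KL(P||M) = 0.0255 bits
D_KL(Q||M) = 0.0239 bits

JSD(P||Q) = 0.5 × 0.0255 + 0.5 × 0.0239 = 0.0247 bits

Unlike KL divergence, JSD is symmetric and bounded: 0 ≤ JSD ≤ log(2).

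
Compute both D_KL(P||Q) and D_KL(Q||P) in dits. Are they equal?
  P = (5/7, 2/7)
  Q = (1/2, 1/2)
D_KL(P||Q) = 0.0412, D_KL(Q||P) = 0.0441

KL divergence is not symmetric: D_KL(P||Q) ≠ D_KL(Q||P) in general.

D_KL(P||Q) = 0.0412 dits
D_KL(Q||P) = 0.0441 dits

No, they are not equal!

This asymmetry is why KL divergence is not a true distance metric.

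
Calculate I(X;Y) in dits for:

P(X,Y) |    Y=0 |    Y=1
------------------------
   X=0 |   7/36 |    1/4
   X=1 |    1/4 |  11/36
0.0000 dits

Mutual information: I(X;Y) = H(X) + H(Y) - H(X,Y)

Marginals:
P(X) = (4/9, 5/9), H(X) = 0.2983 dits
P(Y) = (4/9, 5/9), H(Y) = 0.2983 dits

Joint entropy: H(X,Y) = 0.5967 dits

I(X;Y) = 0.2983 + 0.2983 - 0.5967 = 0.0000 dits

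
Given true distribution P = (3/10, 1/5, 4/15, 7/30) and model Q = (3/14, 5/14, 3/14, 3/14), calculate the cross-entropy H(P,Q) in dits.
0.6246 dits

Cross-entropy: H(P,Q) = -Σ p(x) log q(x)

Alternatively: H(P,Q) = H(P) + D_KL(P||Q)
H(P) = 0.5972 dits
D_KL(P||Q) = 0.0274 dits

H(P,Q) = 0.5972 + 0.0274 = 0.6246 dits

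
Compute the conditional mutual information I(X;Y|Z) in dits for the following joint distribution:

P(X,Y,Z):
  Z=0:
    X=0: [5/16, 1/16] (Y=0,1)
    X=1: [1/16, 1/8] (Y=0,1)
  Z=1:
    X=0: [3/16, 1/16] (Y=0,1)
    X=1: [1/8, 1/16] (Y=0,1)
0.0311 dits

Conditional mutual information: I(X;Y|Z) = H(X|Z) + H(Y|Z) - H(X,Y|Z)

H(Z) = 0.2976
H(X,Z) = 0.5829 → H(X|Z) = 0.2852
H(Y,Z) = 0.5668 → H(Y|Z) = 0.2692
H(X,Y,Z) = 0.8210 → H(X,Y|Z) = 0.5233

I(X;Y|Z) = 0.2852 + 0.2692 - 0.5233 = 0.0311 dits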